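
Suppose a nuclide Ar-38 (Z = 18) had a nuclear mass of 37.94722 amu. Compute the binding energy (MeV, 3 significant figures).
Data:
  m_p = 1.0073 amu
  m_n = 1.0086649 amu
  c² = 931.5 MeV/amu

333 MeV

Z = 18, so N = A − Z = 38 − 18 = 20.
Σm = 18·m_p + 20·m_n = 18.1314 + 20.1732980 = 38.3046980 amu
The mass defect is 38.3046980 − 37.94722 = 0.3574780 amu.
Converting to energy: 0.3574780 amu × 931.5 MeV/amu = 332.991 MeV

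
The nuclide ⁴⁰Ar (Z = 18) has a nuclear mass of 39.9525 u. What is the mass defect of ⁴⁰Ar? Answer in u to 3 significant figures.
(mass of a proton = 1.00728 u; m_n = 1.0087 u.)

Total constituent mass: 18 × 1.00728 + 22 × 1.0087 = 40.32244 u
Mass defect Δm = 40.32244 − 39.9525 = 0.36994 u

0.370 u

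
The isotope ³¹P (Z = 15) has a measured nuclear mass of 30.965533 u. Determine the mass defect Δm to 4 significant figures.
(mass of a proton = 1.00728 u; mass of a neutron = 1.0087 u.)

0.2829 u

Total constituent mass: 15 × 1.00728 + 16 × 1.0087 = 31.24840 u
Mass defect Δm = 31.24840 − 30.965533 = 0.282867 u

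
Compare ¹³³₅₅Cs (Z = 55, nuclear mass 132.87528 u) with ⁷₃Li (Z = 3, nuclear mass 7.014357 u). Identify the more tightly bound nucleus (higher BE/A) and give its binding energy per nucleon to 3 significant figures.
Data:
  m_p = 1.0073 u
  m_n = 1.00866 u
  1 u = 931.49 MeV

¹³³₅₅Cs; 8.42 MeV/nucleon

¹³³₅₅Cs: Σm = 55(1.0073) + 78(1.00866) = 134.07698 u; Δm = 1.20170 u; E_B = 1119.37 MeV; E_B/A = 8.416 MeV
⁷₃Li: Σm = 3(1.0073) + 4(1.00866) = 7.05654 u; Δm = 0.042183 u; E_B = 39.293 MeV; E_B/A = 5.613 MeV
¹³³₅₅Cs has the higher binding energy per nucleon, so it is the more tightly bound nucleus.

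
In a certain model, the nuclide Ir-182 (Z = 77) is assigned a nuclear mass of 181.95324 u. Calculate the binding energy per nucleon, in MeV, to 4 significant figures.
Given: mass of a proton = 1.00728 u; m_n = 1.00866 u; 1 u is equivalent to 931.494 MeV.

With 77 protons and 105 neutrons (A = 182):
Mass of separated nucleons = 77(1.00728) + 105(1.00866) = 77.56056 + 105.90930 = 183.46986 u
The mass defect is 183.46986 − 181.95324 = 1.51662 u.
E_B = 1.51662 × 931.494 = 1412.72 MeV
Per nucleon: 1412.72 / 182 = 7.762 MeV

7.762 MeV/nucleon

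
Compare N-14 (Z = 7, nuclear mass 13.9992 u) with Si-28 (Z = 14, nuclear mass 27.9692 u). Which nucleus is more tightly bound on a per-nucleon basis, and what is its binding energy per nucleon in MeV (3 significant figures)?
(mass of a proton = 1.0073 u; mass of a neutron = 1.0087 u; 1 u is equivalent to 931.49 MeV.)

Si-28; 8.48 MeV/nucleon

N-14: Σm = 7(1.0073) + 7(1.0087) = 14.1120 u; Δm = 0.1128 u; E_B = 105.07 MeV; E_B/A = 7.505 MeV
Si-28: Σm = 14(1.0073) + 14(1.0087) = 28.2240 u; Δm = 0.2548 u; E_B = 237.344 MeV; E_B/A = 8.477 MeV
Si-28 has the higher binding energy per nucleon, so it is the more tightly bound nucleus.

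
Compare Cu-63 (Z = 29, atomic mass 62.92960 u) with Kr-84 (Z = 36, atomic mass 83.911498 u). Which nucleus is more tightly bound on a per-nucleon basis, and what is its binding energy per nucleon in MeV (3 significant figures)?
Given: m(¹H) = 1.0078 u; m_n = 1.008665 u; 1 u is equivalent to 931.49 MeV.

Cu-63: Σm = 29(1.0078) + 34(1.008665) = 63.520810 u; Δm = 0.591210 u; E_B = 550.71 MeV; E_B/A = 8.741 MeV
Kr-84: Σm = 36(1.0078) + 48(1.008665) = 84.696720 u; Δm = 0.785222 u; E_B = 731.426 MeV; E_B/A = 8.707 MeV
Cu-63 has the higher binding energy per nucleon, so it is the more tightly bound nucleus.

Cu-63; 8.74 MeV/nucleon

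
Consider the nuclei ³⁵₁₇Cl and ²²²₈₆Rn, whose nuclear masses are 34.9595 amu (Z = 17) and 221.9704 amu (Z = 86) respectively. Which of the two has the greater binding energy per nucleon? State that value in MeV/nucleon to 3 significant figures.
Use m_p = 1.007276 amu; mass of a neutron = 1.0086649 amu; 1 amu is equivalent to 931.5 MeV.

³⁵₁₇Cl; 8.52 MeV/nucleon

³⁵₁₇Cl: Σm = 17(1.007276) + 18(1.0086649) = 35.2796602 amu; Δm = 0.3201602 amu; E_B = 298.23 MeV; E_B/A = 8.521 MeV
²²²₈₆Rn: Σm = 86(1.007276) + 136(1.0086649) = 223.8041624 amu; Δm = 1.8337624 amu; E_B = 1708.1 MeV; E_B/A = 7.694 MeV
³⁵₁₇Cl has the higher binding energy per nucleon, so it is the more tightly bound nucleus.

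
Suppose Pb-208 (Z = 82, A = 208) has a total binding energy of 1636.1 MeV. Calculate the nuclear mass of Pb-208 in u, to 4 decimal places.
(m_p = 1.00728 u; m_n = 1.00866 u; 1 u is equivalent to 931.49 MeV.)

207.9317 u

Mass defect = 1636.1 MeV / (931.49 MeV/u) = 1.756433 u
Constituent mass = 82(1.00728) + 126(1.00866) = 209.68812 u
Nuclear mass = 209.68812 − 1.756433 = 207.931687 u ≈ 207.9317 u (to 4 decimal places)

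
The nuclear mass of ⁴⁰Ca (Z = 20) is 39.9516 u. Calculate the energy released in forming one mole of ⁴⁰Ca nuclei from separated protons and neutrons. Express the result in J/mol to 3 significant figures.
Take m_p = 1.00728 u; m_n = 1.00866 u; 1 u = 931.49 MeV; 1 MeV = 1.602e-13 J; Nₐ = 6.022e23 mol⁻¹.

With 20 protons and 20 neutrons (A = 40):
Total constituent mass: 20 × 1.00728 + 20 × 1.00866 = 40.31880 u
The mass defect is 40.31880 − 39.9516 = 0.36720 u.
Binding energy = Δm·c² = 0.36720 × 931.49 MeV/u = 342.043 MeV
Per nucleus in joules: 342.043 MeV × 1.602e-13 J/MeV = 5.4795e-11 J
Per mole: 5.4795e-11 J × 6.022e23 mol⁻¹ = 3.2998e+13 J/mol

3.30e+13 J/mol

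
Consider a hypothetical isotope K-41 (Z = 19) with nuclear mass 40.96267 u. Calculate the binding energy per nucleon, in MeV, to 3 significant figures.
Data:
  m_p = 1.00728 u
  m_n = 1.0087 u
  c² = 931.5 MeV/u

8.34 MeV/nucleon

The nucleus contains 19 protons and 41 − 19 = 22 neutrons.
Total constituent mass: 19 × 1.00728 + 22 × 1.0087 = 41.32972 u
Mass defect Δm = 41.32972 − 40.96267 = 0.36705 u
Binding energy = Δm·c² = 0.36705 × 931.5 MeV/u = 341.907 MeV
BE/A = 341.907 MeV / 41 = 8.339 MeV/nucleon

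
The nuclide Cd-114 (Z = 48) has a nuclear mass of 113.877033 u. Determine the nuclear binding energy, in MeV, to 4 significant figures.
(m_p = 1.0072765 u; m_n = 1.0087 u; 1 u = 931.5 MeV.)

Mass of separated nucleons = 48(1.0072765) + 66(1.0087) = 48.3492720 + 66.5742 = 114.9234720 u
The mass defect is 114.9234720 − 113.877033 = 1.0464390 u.
Converting to energy: 1.0464390 u × 931.5 MeV/u = 974.758 MeV

974.8 MeV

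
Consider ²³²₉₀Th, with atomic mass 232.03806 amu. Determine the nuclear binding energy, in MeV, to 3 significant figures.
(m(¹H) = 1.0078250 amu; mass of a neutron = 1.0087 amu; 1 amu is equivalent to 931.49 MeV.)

1770 MeV

The nucleus contains 90 protons and 232 − 90 = 142 neutrons.
Total constituent mass: 90 × 1.0078250 + 142 × 1.0087 = 233.9396500 amu
Mass defect Δm = 233.9396500 − 232.03806 = 1.9015900 amu
E_B = 1.9015900 × 931.49 = 1771.31 MeV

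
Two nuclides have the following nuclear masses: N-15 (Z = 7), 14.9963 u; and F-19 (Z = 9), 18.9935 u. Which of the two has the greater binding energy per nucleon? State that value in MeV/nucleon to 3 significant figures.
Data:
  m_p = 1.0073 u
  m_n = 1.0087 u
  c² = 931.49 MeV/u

N-15: Σm = 7(1.0073) + 8(1.0087) = 15.1207 u; Δm = 0.1244 u; E_B = 115.88 MeV; E_B/A = 7.725 MeV
F-19: Σm = 9(1.0073) + 10(1.0087) = 19.1527 u; Δm = 0.1592 u; E_B = 148.293 MeV; E_B/A = 7.8049 MeV
F-19 has the higher binding energy per nucleon, so it is the more tightly bound nucleus.

F-19; 7.80 MeV/nucleon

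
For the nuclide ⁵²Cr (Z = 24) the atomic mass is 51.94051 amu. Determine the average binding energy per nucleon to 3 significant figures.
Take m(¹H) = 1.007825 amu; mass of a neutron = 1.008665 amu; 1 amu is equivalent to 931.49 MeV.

8.78 MeV/nucleon

Σm = 24·m(¹H) + 28·m_n = 24.187800 + 28.242620 = 52.430420 amu
Δm = 52.430420 − 51.94051 = 0.489910 amu
Converting to energy: 0.489910 amu × 931.49 MeV/amu = 456.346 MeV
Per nucleon: 456.346 / 52 = 8.776 MeV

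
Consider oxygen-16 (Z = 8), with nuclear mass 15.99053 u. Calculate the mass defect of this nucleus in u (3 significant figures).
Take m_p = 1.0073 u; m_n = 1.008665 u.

0.137 u

Z = 8, so N = A − Z = 16 − 8 = 8.
Mass of separated nucleons = 8(1.0073) + 8(1.008665) = 8.0584 + 8.069320 = 16.127720 u
The mass defect is 16.127720 − 15.99053 = 0.137190 u.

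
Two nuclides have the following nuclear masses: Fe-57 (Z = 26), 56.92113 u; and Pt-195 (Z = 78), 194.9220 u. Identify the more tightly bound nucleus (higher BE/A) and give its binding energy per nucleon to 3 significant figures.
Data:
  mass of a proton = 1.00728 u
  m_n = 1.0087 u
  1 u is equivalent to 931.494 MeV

Fe-57: Σm = 26(1.00728) + 31(1.0087) = 57.45898 u; Δm = 0.53785 u; E_B = 501.004 MeV; E_B/A = 8.790 MeV
Pt-195: Σm = 78(1.00728) + 117(1.0087) = 196.58574 u; Δm = 1.66374 u; E_B = 1549.8 MeV; E_B/A = 7.948 MeV
Fe-57 has the higher binding energy per nucleon, so it is the more tightly bound nucleus.

Fe-57; 8.79 MeV/nucleon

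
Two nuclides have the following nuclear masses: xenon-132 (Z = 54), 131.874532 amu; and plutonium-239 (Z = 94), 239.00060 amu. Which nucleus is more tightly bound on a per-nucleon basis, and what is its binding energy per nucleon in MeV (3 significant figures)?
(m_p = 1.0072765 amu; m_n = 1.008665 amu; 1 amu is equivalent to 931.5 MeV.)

xenon-132; 8.43 MeV/nucleon

xenon-132: Σm = 54(1.0072765) + 78(1.008665) = 133.0688010 amu; Δm = 1.1942690 amu; E_B = 1112.5 MeV; E_B/A = 8.428 MeV
plutonium-239: Σm = 94(1.0072765) + 145(1.008665) = 240.9404160 amu; Δm = 1.9398160 amu; E_B = 1806.9 MeV; E_B/A = 7.560 MeV
xenon-132 has the higher binding energy per nucleon, so it is the more tightly bound nucleus.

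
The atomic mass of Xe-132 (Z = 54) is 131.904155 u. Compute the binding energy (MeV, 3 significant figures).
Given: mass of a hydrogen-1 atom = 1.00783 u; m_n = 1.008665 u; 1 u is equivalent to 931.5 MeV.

Σm = 54·m(¹H) + 78·m_n = 54.42282 + 78.675870 = 133.098690 u
The mass defect is 133.098690 − 131.904155 = 1.194535 u.
Converting to energy: 1.194535 u × 931.5 MeV/u = 1112.71 MeV

1110 MeV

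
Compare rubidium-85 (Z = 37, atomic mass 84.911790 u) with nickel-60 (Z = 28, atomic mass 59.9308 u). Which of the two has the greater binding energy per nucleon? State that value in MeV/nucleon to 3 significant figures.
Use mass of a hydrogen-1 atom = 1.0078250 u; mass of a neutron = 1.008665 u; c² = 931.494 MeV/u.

nickel-60; 8.78 MeV/nucleon

rubidium-85: Σm = 37(1.0078250) + 48(1.008665) = 85.7054450 u; Δm = 0.7936550 u; E_B = 739.28 MeV; E_B/A = 8.697 MeV
nickel-60: Σm = 28(1.0078250) + 32(1.008665) = 60.4963800 u; Δm = 0.5655800 u; E_B = 526.83 MeV; E_B/A = 8.781 MeV
nickel-60 has the higher binding energy per nucleon, so it is the more tightly bound nucleus.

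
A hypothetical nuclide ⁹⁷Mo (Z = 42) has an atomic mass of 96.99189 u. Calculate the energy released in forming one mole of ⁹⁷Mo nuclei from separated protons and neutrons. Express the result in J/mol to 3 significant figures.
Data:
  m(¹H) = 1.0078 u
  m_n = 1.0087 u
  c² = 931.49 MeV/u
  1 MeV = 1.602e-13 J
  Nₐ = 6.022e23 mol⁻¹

Total constituent mass: 42 × 1.0078 + 55 × 1.0087 = 97.8061 u
The mass defect is 97.8061 − 96.99189 = 0.81421 u.
Binding energy = Δm·c² = 0.81421 × 931.49 MeV/u = 758.428 MeV
Per nucleus in joules: 758.428 MeV × 1.602e-13 J/MeV = 1.2150e-10 J
Per mole: 1.2150e-10 J × 6.022e23 mol⁻¹ = 7.3167e+13 J/mol

7.32e+13 J/mol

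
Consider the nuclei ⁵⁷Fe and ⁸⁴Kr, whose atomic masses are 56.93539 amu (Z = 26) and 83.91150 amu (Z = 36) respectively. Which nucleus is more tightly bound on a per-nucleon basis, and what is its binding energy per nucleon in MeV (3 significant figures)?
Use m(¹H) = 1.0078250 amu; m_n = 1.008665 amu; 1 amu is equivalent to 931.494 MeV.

⁵⁷Fe; 8.77 MeV/nucleon

⁵⁷Fe: Σm = 26(1.0078250) + 31(1.008665) = 57.4720650 amu; Δm = 0.5366750 amu; E_B = 499.91 MeV; E_B/A = 8.770 MeV
⁸⁴Kr: Σm = 36(1.0078250) + 48(1.008665) = 84.6976200 amu; Δm = 0.7861200 amu; E_B = 732.266 MeV; E_B/A = 8.717 MeV
⁵⁷Fe has the higher binding energy per nucleon, so it is the more tightly bound nucleus.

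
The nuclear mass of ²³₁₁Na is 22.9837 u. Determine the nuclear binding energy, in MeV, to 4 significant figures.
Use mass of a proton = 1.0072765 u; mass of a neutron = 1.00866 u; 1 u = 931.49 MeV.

186.5 MeV

With 11 protons and 12 neutrons (A = 23):
Mass of separated nucleons = 11(1.0072765) + 12(1.00866) = 11.0800415 + 12.10392 = 23.1839615 u
The mass defect is 23.1839615 − 22.9837 = 0.2002615 u.
Converting to energy: 0.2002615 u × 931.49 MeV/u = 186.542 MeV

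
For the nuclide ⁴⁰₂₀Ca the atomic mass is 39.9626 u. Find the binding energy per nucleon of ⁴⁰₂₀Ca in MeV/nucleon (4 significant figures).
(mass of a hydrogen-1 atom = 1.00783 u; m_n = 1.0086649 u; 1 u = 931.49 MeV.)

8.553 MeV/nucleon

With 20 protons and 20 neutrons (A = 40):
Σm = 20·m(¹H) + 20·m_n = 20.15660 + 20.1732980 = 40.3298980 u
Δm = 40.3298980 − 39.9626 = 0.3672980 u
E_B = 0.3672980 × 931.49 = 342.134 MeV
Dividing by A = 40 gives 8.553 MeV per nucleon.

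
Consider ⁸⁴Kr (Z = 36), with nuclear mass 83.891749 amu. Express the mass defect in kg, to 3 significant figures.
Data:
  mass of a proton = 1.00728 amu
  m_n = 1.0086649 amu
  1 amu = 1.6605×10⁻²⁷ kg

Σm = 36·m_p + 48·m_n = 36.26208 + 48.4159152 = 84.6779952 amu
The mass defect is 84.6779952 − 83.891749 = 0.7862462 amu.
In SI units: 0.7862462 amu × 1.6605×10⁻²⁷ kg/amu = 1.3056e-27 kg

1.31e-27 kg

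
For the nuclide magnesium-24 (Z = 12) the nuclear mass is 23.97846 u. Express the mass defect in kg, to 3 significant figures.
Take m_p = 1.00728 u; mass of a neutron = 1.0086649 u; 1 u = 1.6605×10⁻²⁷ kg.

3.53e-28 kg

Mass of separated nucleons = 12(1.00728) + 12(1.0086649) = 12.08736 + 12.1039788 = 24.1913388 u
The mass defect is 24.1913388 − 23.97846 = 0.2128788 u.
In SI units: 0.2128788 u × 1.6605×10⁻²⁷ kg/u = 3.5349e-28 kg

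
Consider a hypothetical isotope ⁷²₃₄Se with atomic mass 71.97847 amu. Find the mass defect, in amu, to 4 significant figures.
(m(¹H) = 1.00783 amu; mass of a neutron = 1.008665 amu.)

The nucleus contains 34 protons and 72 − 34 = 38 neutrons.
Σm = 34·m(¹H) + 38·m_n = 34.26622 + 38.329270 = 72.595490 amu
Mass defect Δm = 72.595490 − 71.97847 = 0.617020 amu

0.6170 amu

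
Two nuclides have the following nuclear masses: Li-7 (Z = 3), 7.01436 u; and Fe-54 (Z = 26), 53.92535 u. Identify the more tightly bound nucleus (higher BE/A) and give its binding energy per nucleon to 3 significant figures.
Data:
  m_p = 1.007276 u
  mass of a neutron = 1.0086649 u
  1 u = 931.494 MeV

Fe-54; 8.74 MeV/nucleon

Li-7: Σm = 3(1.007276) + 4(1.0086649) = 7.0564876 u; Δm = 0.0421276 u; E_B = 39.242 MeV; E_B/A = 5.606 MeV
Fe-54: Σm = 26(1.007276) + 28(1.0086649) = 54.4317932 u; Δm = 0.5064432 u; E_B = 471.75 MeV; E_B/A = 8.736 MeV
Fe-54 has the higher binding energy per nucleon, so it is the more tightly bound nucleus.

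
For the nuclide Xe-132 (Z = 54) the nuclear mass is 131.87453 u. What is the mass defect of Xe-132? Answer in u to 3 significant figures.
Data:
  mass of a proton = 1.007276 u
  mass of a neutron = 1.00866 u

Z = 54, so N = A − Z = 132 − 54 = 78.
Σm = 54·m_p + 78·m_n = 54.392904 + 78.67548 = 133.068384 u
The mass defect is 133.068384 − 131.87453 = 1.193854 u.

1.19 u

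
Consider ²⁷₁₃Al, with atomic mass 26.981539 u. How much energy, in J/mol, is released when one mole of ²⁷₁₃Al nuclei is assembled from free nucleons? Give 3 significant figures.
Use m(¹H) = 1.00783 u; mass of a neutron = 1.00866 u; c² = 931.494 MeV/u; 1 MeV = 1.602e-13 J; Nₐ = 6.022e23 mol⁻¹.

The nucleus contains 13 protons and 27 − 13 = 14 neutrons.
Mass of separated nucleons = 13(1.00783) + 14(1.00866) = 13.10179 + 14.12124 = 27.22303 u
The mass defect is 27.22303 − 26.981539 = 0.241491 u.
Binding energy = Δm·c² = 0.241491 × 931.494 MeV/u = 224.947 MeV
Per nucleus in joules: 224.947 MeV × 1.602e-13 J/MeV = 3.6037e-11 J
Per mole: 3.6037e-11 J × 6.022e23 mol⁻¹ = 2.1701e+13 J/mol

2.17e+13 J/mol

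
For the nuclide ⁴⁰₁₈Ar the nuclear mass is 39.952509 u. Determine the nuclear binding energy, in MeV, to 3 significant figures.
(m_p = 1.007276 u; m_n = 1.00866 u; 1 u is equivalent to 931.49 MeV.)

Z = 18, so N = A − Z = 40 − 18 = 22.
Σm = 18·m_p + 22·m_n = 18.130968 + 22.19052 = 40.321488 u
The mass defect is 40.321488 − 39.952509 = 0.368979 u.
Binding energy = Δm·c² = 0.368979 × 931.49 MeV/u = 343.700 MeV

344 MeV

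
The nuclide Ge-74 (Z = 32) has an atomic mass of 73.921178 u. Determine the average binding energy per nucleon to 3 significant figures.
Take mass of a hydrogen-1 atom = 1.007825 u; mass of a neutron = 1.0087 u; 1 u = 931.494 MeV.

8.74 MeV/nucleon

With 32 protons and 42 neutrons (A = 74):
Σm = 32·m(¹H) + 42·m_n = 32.250400 + 42.3654 = 74.615800 u
Mass defect Δm = 74.615800 − 73.921178 = 0.694622 u
Binding energy = Δm·c² = 0.694622 × 931.494 MeV/u = 647.036 MeV
BE/A = 647.036 MeV / 74 = 8.744 MeV/nucleon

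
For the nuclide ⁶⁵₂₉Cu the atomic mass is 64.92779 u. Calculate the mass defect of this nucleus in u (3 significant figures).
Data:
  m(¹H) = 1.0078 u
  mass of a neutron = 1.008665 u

0.610 u

With 29 protons and 36 neutrons (A = 65):
Mass of separated nucleons = 29(1.0078) + 36(1.008665) = 29.2262 + 36.311940 = 65.538140 u
Δm = 65.538140 − 64.92779 = 0.610350 u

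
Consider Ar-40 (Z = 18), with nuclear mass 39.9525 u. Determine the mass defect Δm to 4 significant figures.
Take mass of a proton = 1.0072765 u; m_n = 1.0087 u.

With 18 protons and 22 neutrons (A = 40):
Mass of separated nucleons = 18(1.0072765) + 22(1.0087) = 18.1309770 + 22.1914 = 40.3223770 u
Δm = 40.3223770 − 39.9525 = 0.3698770 u

0.3699 u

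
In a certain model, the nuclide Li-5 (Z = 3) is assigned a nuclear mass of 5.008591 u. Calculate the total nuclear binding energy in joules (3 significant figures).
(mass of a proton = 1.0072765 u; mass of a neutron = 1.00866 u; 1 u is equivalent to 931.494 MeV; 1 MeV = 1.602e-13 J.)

With 3 protons and 2 neutrons (A = 5):
Σm = 3·m_p + 2·m_n = 3.0218295 + 2.01732 = 5.0391495 u
The mass defect is 5.0391495 − 5.008591 = 0.0305585 u.
E_B = 0.0305585 × 931.494 = 28.4651 MeV
In joules: 28.4651 MeV × 1.602e-13 J/MeV = 4.5601e-12 J

4.56e-12 J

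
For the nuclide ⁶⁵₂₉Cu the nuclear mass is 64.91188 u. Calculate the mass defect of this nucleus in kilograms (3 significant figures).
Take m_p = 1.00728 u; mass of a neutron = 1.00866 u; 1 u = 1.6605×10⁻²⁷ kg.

1.01e-27 kg

The nucleus contains 29 protons and 65 − 29 = 36 neutrons.
Total constituent mass: 29 × 1.00728 + 36 × 1.00866 = 65.52288 u
Δm = 65.52288 − 64.91188 = 0.61100 u
In SI units: 0.61100 u × 1.6605×10⁻²⁷ kg/u = 1.0146e-27 kg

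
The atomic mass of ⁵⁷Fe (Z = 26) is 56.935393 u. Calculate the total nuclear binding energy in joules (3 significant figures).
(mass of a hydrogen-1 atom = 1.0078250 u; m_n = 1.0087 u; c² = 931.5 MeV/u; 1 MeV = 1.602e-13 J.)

8.02e-11 J

With 26 protons and 31 neutrons (A = 57):
Mass of separated nucleons = 26(1.0078250) + 31(1.0087) = 26.2034500 + 31.2697 = 57.4731500 u
Mass defect Δm = 57.4731500 − 56.935393 = 0.5377570 u
Converting to energy: 0.5377570 u × 931.5 MeV/u = 500.921 MeV
In joules: 500.921 MeV × 1.602e-13 J/MeV = 8.0248e-11 J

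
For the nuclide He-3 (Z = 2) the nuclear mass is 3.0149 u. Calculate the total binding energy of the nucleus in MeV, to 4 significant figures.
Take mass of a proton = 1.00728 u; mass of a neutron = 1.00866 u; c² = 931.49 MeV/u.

Z = 2, so N = A − Z = 3 − 2 = 1.
Σm = 2·m_p + 1·m_n = 2.01456 + 1.00866 = 3.02322 u
Mass defect Δm = 3.02322 − 3.0149 = 0.00832 u
E_B = 0.00832 × 931.49 = 7.75000 MeV

7.750 MeV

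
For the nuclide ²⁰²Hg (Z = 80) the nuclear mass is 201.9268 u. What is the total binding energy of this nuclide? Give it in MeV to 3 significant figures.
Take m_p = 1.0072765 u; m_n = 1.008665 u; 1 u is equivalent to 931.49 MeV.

Z = 80, so N = A − Z = 202 − 80 = 122.
Mass of separated nucleons = 80(1.0072765) + 122(1.008665) = 80.5821200 + 123.057130 = 203.6392500 u
Mass defect Δm = 203.6392500 − 201.9268 = 1.7124500 u
Converting to energy: 1.7124500 u × 931.49 MeV/u = 1595.13 MeV

1600 MeV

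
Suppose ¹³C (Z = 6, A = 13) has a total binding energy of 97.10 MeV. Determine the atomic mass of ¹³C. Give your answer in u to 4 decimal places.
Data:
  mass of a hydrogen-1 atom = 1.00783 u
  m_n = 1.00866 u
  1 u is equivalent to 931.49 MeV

13.0034 u

Mass defect = 97.10 MeV / (931.49 MeV/u) = 0.104242 u
Constituent mass = 6(1.00783) + 7(1.00866) = 13.10760 u
Atomic mass = 13.10760 − 0.104242 = 13.003358 u ≈ 13.0034 u (to 4 decimal places)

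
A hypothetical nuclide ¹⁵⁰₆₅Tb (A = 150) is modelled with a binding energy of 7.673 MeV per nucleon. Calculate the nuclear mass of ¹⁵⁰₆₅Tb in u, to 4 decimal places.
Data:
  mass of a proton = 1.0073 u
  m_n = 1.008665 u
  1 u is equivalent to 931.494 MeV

Total binding energy = 150 × 7.673 = 1150.950 MeV
Mass defect = 1150.950 MeV / (931.494 MeV/u) = 1.235596 u
Constituent mass = 65(1.0073) + 85(1.008665) = 151.211025 u
Nuclear mass = 151.211025 − 1.235596 = 149.975429 u ≈ 149.9754 u (to 4 decimal places)

149.9754 u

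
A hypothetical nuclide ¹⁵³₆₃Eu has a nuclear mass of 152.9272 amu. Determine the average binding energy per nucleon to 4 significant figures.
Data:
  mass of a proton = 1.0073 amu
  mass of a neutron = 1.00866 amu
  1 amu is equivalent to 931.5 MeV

Total constituent mass: 63 × 1.0073 + 90 × 1.00866 = 154.23930 amu
The mass defect is 154.23930 − 152.9272 = 1.31210 amu.
E_B = 1.31210 × 931.5 = 1222.22 MeV
Per nucleon: 1222.22 / 153 = 7.988 MeV

7.988 MeV/nucleon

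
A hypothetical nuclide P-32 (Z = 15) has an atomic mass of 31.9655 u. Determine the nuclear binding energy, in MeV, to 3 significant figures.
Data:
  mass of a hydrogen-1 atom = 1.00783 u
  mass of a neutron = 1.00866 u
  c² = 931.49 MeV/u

279 MeV

Total constituent mass: 15 × 1.00783 + 17 × 1.00866 = 32.26467 u
Mass defect Δm = 32.26467 − 31.9655 = 0.29917 u
Converting to energy: 0.29917 u × 931.49 MeV/u = 278.674 MeV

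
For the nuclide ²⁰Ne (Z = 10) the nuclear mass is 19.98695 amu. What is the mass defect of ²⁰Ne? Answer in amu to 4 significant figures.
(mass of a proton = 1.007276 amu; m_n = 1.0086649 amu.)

0.1725 amu

The nucleus contains 10 protons and 20 − 10 = 10 neutrons.
Mass of separated nucleons = 10(1.007276) + 10(1.0086649) = 10.072760 + 10.0866490 = 20.1594090 amu
Mass defect Δm = 20.1594090 − 19.98695 = 0.1724590 amu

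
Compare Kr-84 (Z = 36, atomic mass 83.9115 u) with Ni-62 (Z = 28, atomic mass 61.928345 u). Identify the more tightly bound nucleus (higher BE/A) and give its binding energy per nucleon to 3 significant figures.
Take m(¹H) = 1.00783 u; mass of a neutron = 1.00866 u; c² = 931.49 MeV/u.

Ni-62; 8.79 MeV/nucleon

Kr-84: Σm = 36(1.00783) + 48(1.00866) = 84.69756 u; Δm = 0.78606 u; E_B = 732.21 MeV; E_B/A = 8.717 MeV
Ni-62: Σm = 28(1.00783) + 34(1.00866) = 62.51368 u; Δm = 0.585335 u; E_B = 545.23 MeV; E_B/A = 8.794 MeV
Ni-62 has the higher binding energy per nucleon, so it is the more tightly bound nucleus.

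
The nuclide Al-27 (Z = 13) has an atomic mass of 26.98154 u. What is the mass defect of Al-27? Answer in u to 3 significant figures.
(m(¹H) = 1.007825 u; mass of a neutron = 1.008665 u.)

With 13 protons and 14 neutrons (A = 27):
Mass of separated nucleons = 13(1.007825) + 14(1.008665) = 13.101725 + 14.121310 = 27.223035 u
The mass defect is 27.223035 − 26.98154 = 0.241495 u.

0.241 u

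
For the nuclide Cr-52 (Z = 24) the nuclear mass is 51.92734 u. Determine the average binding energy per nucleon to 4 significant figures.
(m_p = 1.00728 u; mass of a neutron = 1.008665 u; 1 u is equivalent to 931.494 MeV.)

Total constituent mass: 24 × 1.00728 + 28 × 1.008665 = 52.417340 u
Mass defect Δm = 52.417340 − 51.92734 = 0.490000 u
E_B = 0.490000 × 931.494 = 456.432 MeV
Dividing by A = 52 gives 8.778 MeV per nucleon.

8.778 MeV/nucleon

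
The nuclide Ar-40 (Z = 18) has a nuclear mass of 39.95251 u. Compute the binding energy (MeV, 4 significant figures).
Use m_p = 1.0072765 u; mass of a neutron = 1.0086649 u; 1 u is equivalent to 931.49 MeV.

343.8 MeV

Total constituent mass: 18 × 1.0072765 + 22 × 1.0086649 = 40.3216048 u
Δm = 40.3216048 − 39.95251 = 0.3690948 u
Converting to energy: 0.3690948 u × 931.49 MeV/u = 343.808 MeV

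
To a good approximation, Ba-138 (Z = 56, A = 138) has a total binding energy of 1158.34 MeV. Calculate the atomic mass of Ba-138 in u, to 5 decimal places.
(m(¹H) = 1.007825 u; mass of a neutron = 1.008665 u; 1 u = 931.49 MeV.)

137.90520 u

Mass defect = 1158.34 MeV / (931.49 MeV/u) = 1.2435346 u
Constituent mass = 56(1.007825) + 82(1.008665) = 139.148730 u
Atomic mass = 139.148730 − 1.2435346 = 137.9051954 u ≈ 137.90520 u (to 5 decimal places)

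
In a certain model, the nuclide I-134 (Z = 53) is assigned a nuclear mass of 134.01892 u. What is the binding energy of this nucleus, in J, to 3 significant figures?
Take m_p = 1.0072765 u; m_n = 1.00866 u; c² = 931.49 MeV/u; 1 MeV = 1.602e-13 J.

1.59e-10 J

Mass of separated nucleons = 53(1.0072765) + 81(1.00866) = 53.3856545 + 81.70146 = 135.0871145 u
Δm = 135.0871145 − 134.01892 = 1.0681945 u
Converting to energy: 1.0681945 u × 931.49 MeV/u = 995.012 MeV
In joules: 995.012 MeV × 1.602e-13 J/MeV = 1.5940e-10 J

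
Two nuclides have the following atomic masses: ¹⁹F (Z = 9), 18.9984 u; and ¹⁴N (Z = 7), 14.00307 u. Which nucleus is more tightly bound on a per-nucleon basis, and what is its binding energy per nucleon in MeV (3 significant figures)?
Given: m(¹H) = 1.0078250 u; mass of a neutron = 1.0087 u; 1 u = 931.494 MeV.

¹⁹F; 7.80 MeV/nucleon

¹⁹F: Σm = 9(1.0078250) + 10(1.0087) = 19.1574250 u; Δm = 0.1590250 u; E_B = 148.13 MeV; E_B/A = 7.796 MeV
¹⁴N: Σm = 7(1.0078250) + 7(1.0087) = 14.1156750 u; Δm = 0.1126050 u; E_B = 104.89 MeV; E_B/A = 7.492 MeV
¹⁹F has the higher binding energy per nucleon, so it is the more tightly bound nucleus.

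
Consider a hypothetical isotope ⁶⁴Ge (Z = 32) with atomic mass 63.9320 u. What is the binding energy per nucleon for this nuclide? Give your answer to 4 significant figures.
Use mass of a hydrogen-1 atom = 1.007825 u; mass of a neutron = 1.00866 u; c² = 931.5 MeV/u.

8.668 MeV/nucleon

Z = 32, so N = A − Z = 64 − 32 = 32.
Mass of separated nucleons = 32(1.007825) + 32(1.00866) = 32.250400 + 32.27712 = 64.527520 u
The mass defect is 64.527520 − 63.9320 = 0.595520 u.
Converting to energy: 0.595520 u × 931.5 MeV/u = 554.727 MeV
Per nucleon: 554.727 / 64 = 8.668 MeV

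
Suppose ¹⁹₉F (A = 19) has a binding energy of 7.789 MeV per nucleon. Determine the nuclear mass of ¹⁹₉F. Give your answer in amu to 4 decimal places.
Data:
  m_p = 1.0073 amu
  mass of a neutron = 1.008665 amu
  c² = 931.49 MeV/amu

18.9935 amu

Total binding energy = 19 × 7.789 = 147.991 MeV
Mass defect = 147.991 MeV / (931.49 MeV/amu) = 0.158876 amu
Constituent mass = 9(1.0073) + 10(1.008665) = 19.152350 amu
Nuclear mass = 19.152350 − 0.158876 = 18.993474 amu ≈ 18.9935 amu (to 4 decimal places)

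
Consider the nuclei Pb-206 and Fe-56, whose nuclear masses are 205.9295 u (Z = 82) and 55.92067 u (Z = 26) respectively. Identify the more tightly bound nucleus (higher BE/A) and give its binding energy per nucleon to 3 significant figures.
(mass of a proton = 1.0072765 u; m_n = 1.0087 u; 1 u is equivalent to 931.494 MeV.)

Fe-56; 8.81 MeV/nucleon

Pb-206: Σm = 82(1.0072765) + 124(1.0087) = 207.6754730 u; Δm = 1.7459730 u; E_B = 1626.363 MeV; E_B/A = 7.89497 MeV
Fe-56: Σm = 26(1.0072765) + 30(1.0087) = 56.4501890 u; Δm = 0.5295190 u; E_B = 493.24 MeV; E_B/A = 8.808 MeV
Fe-56 has the higher binding energy per nucleon, so it is the more tightly bound nucleus.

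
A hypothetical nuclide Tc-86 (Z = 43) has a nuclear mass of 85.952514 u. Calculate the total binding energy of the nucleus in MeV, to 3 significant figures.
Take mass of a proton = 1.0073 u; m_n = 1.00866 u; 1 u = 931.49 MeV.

683 MeV

The nucleus contains 43 protons and 86 − 43 = 43 neutrons.
Mass of separated nucleons = 43(1.0073) + 43(1.00866) = 43.3139 + 43.37238 = 86.68628 u
The mass defect is 86.68628 − 85.952514 = 0.733766 u.
Binding energy = Δm·c² = 0.733766 × 931.49 MeV/u = 683.496 MeV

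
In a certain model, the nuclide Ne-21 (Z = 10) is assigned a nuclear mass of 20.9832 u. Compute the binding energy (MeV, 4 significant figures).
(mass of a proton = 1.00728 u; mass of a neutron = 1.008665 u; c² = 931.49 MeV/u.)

Z = 10, so N = A − Z = 21 − 10 = 11.
Mass of separated nucleons = 10(1.00728) + 11(1.008665) = 10.07280 + 11.095315 = 21.168115 u
The mass defect is 21.168115 − 20.9832 = 0.184915 u.
Converting to energy: 0.184915 u × 931.49 MeV/u = 172.246 MeV

172.2 MeV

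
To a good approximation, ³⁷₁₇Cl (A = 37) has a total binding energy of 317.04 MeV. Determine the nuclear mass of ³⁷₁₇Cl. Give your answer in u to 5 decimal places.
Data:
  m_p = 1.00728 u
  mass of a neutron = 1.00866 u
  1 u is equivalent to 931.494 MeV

Mass defect = 317.04 MeV / (931.494 MeV/u) = 0.3403565 u
Constituent mass = 17(1.00728) + 20(1.00866) = 37.29696 u
Nuclear mass = 37.29696 − 0.3403565 = 36.9566035 u ≈ 36.95660 u (to 5 decimal places)

36.95660 u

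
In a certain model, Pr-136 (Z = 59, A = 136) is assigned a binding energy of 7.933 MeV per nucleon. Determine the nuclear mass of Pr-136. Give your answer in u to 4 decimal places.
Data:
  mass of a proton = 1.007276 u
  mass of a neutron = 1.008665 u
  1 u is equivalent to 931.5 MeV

Total binding energy = 136 × 7.933 = 1078.888 MeV
Mass defect = 1078.888 MeV / (931.5 MeV/u) = 1.158227 u
Constituent mass = 59(1.007276) + 77(1.008665) = 137.096489 u
Nuclear mass = 137.096489 − 1.158227 = 135.938262 u ≈ 135.9383 u (to 4 decimal places)

135.9383 u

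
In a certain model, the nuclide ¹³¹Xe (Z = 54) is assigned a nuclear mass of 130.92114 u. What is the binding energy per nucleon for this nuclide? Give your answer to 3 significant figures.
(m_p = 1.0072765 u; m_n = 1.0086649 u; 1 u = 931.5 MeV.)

8.10 MeV/nucleon

With 54 protons and 77 neutrons (A = 131):
Total constituent mass: 54 × 1.0072765 + 77 × 1.0086649 = 132.0601283 u
Mass defect Δm = 132.0601283 − 130.92114 = 1.1389883 u
Binding energy = Δm·c² = 1.1389883 × 931.5 MeV/u = 1060.97 MeV
Per nucleon: 1060.97 / 131 = 8.099 MeV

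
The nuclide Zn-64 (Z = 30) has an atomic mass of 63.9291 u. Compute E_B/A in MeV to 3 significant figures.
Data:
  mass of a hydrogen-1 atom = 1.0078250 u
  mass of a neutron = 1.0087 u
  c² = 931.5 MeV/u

Z = 30, so N = A − Z = 64 − 30 = 34.
Σm = 30·m(¹H) + 34·m_n = 30.2347500 + 34.2958 = 64.5305500 u
Mass defect Δm = 64.5305500 − 63.9291 = 0.6014500 u
Converting to energy: 0.6014500 u × 931.5 MeV/u = 560.251 MeV
Per nucleon: 560.251 / 64 = 8.754 MeV

8.75 MeV/nucleon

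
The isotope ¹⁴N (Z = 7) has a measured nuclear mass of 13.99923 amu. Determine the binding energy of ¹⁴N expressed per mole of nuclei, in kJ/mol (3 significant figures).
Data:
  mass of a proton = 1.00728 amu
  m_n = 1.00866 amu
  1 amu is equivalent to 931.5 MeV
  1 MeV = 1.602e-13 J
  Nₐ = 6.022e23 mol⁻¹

Z = 7, so N = A − Z = 14 − 7 = 7.
Mass of separated nucleons = 7(1.00728) + 7(1.00866) = 7.05096 + 7.06062 = 14.11158 amu
Mass defect Δm = 14.11158 − 13.99923 = 0.11235 amu
E_B = 0.11235 × 931.5 = 104.654 MeV
Per nucleus in joules: 104.654 MeV × 1.602e-13 J/MeV = 1.6766e-11 J
Per mole: 1.6766e-11 J × 6.022e23 mol⁻¹ = 1.0096e+13 J/mol

1.01e+10 kJ/mol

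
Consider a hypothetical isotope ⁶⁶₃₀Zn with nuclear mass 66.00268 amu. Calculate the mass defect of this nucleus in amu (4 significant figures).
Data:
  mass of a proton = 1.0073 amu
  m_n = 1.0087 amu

0.5295 amu

Σm = 30·m_p + 36·m_n = 30.2190 + 36.3132 = 66.5322 amu
Mass defect Δm = 66.5322 − 66.00268 = 0.52952 amu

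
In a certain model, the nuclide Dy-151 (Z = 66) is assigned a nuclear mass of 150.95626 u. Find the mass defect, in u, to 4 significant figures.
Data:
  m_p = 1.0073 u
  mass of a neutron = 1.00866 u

Total constituent mass: 66 × 1.0073 + 85 × 1.00866 = 152.21790 u
Mass defect Δm = 152.21790 − 150.95626 = 1.26164 u

1.262 u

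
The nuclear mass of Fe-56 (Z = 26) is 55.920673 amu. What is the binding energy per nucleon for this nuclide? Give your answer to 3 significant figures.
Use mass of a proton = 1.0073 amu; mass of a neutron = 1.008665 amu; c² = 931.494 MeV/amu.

Z = 26, so N = A − Z = 56 − 26 = 30.
Σm = 26·m_p + 30·m_n = 26.1898 + 30.259950 = 56.449750 amu
Mass defect Δm = 56.449750 − 55.920673 = 0.529077 amu
Binding energy = Δm·c² = 0.529077 × 931.494 MeV/amu = 492.832 MeV
Per nucleon: 492.832 / 56 = 8.801 MeV

8.80 MeV/nucleon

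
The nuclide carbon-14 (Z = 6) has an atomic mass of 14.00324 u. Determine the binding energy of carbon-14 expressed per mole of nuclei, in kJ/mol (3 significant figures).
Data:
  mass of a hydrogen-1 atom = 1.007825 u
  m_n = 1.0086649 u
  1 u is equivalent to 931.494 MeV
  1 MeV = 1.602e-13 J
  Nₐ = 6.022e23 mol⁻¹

1.02e+10 kJ/mol

The nucleus contains 6 protons and 14 − 6 = 8 neutrons.
Σm = 6·m(¹H) + 8·m_n = 6.046950 + 8.0693192 = 14.1162692 u
Mass defect Δm = 14.1162692 − 14.00324 = 0.1130292 u
Converting to energy: 0.1130292 u × 931.494 MeV/u = 105.286 MeV
Per nucleus in joules: 105.286 MeV × 1.602e-13 J/MeV = 1.6867e-11 J
Per mole: 1.6867e-11 J × 6.022e23 mol⁻¹ = 1.0157e+13 J/mol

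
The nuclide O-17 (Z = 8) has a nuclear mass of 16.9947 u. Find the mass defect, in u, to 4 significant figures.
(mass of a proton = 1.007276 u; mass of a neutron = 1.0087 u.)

0.1418 u

Σm = 8·m_p + 9·m_n = 8.058208 + 9.0783 = 17.136508 u
Δm = 17.136508 − 16.9947 = 0.141808 u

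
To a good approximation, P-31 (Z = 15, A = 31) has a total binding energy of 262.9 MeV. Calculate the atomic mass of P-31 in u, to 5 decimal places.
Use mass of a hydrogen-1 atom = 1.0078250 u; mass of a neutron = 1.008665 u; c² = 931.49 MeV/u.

30.97378 u

Mass defect = 262.9 MeV / (931.49 MeV/u) = 0.2822360 u
Constituent mass = 15(1.0078250) + 16(1.008665) = 31.2560150 u
Atomic mass = 31.2560150 − 0.2822360 = 30.9737790 u ≈ 30.97378 u (to 5 decimal places)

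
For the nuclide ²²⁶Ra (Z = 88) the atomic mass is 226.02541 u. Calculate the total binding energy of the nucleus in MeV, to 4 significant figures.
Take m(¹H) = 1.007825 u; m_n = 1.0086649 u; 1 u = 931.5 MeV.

Mass of separated nucleons = 88(1.007825) + 138(1.0086649) = 88.688600 + 139.1957562 = 227.8843562 u
The mass defect is 227.8843562 − 226.02541 = 1.8589462 u.
Binding energy = Δm·c² = 1.8589462 × 931.5 MeV/u = 1731.61 MeV

1732 MeV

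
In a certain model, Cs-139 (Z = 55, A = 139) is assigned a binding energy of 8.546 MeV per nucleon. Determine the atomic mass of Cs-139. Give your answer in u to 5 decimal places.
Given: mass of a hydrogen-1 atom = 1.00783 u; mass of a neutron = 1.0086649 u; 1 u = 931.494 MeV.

138.88324 u

Total binding energy = 139 × 8.546 = 1187.894 MeV
Mass defect = 1187.894 MeV / (931.494 MeV/u) = 1.2752567 u
Constituent mass = 55(1.00783) + 84(1.0086649) = 140.1585016 u
Atomic mass = 140.1585016 − 1.2752567 = 138.8832449 u ≈ 138.88324 u (to 5 decimal places)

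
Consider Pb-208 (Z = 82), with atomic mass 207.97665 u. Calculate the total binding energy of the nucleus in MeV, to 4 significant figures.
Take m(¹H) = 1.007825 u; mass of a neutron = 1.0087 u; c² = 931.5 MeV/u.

Total constituent mass: 82 × 1.007825 + 126 × 1.0087 = 209.737850 u
Δm = 209.737850 − 207.97665 = 1.761200 u
E_B = 1.761200 × 931.5 = 1640.56 MeV

1641 MeV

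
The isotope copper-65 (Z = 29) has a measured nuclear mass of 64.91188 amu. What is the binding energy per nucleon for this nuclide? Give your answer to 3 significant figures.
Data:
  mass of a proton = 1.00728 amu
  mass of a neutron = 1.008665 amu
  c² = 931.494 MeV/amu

8.76 MeV/nucleon

The nucleus contains 29 protons and 65 − 29 = 36 neutrons.
Mass of separated nucleons = 29(1.00728) + 36(1.008665) = 29.21112 + 36.311940 = 65.523060 amu
Mass defect Δm = 65.523060 − 64.91188 = 0.611180 amu
Converting to energy: 0.611180 amu × 931.494 MeV/amu = 569.311 MeV
Per nucleon: 569.311 / 65 = 8.759 MeV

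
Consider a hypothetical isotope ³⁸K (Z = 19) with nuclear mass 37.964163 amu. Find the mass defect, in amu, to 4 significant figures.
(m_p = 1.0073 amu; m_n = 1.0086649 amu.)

0.3392 amu

With 19 protons and 19 neutrons (A = 38):
Total constituent mass: 19 × 1.0073 + 19 × 1.0086649 = 38.3033331 amu
The mass defect is 38.3033331 − 37.964163 = 0.3391701 amu.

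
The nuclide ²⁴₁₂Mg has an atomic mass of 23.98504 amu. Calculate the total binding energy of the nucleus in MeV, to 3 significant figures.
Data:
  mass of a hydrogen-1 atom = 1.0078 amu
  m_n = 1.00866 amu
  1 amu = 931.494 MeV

Z = 12, so N = A − Z = 24 − 12 = 12.
Total constituent mass: 12 × 1.0078 + 12 × 1.00866 = 24.19752 amu
Δm = 24.19752 − 23.98504 = 0.21248 amu
Converting to energy: 0.21248 amu × 931.494 MeV/amu = 197.924 MeV

198 MeV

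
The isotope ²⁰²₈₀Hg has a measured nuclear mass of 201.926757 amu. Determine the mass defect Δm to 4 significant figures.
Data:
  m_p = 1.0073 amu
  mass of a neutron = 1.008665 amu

Total constituent mass: 80 × 1.0073 + 122 × 1.008665 = 203.641130 amu
Δm = 203.641130 − 201.926757 = 1.714373 amu

1.714 amu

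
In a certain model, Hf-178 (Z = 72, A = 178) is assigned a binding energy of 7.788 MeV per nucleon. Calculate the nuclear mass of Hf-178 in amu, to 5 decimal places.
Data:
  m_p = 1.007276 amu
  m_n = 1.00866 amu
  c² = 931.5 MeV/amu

Total binding energy = 178 × 7.788 = 1386.264 MeV
Mass defect = 1386.264 MeV / (931.5 MeV/amu) = 1.4882061 amu
Constituent mass = 72(1.007276) + 106(1.00866) = 179.441832 amu
Nuclear mass = 179.441832 − 1.4882061 = 177.9536259 amu ≈ 177.95363 amu (to 5 decimal places)

177.95363 amu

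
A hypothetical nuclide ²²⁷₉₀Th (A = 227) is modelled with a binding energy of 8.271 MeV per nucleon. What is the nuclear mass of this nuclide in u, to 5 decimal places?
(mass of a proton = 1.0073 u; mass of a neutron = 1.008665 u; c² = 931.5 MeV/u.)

Total binding energy = 227 × 8.271 = 1877.517 MeV
Mass defect = 1877.517 MeV / (931.5 MeV/u) = 2.0155845 u
Constituent mass = 90(1.0073) + 137(1.008665) = 228.844105 u
Nuclear mass = 228.844105 − 2.0155845 = 226.8285205 u ≈ 226.82852 u (to 5 decimal places)

226.82852 u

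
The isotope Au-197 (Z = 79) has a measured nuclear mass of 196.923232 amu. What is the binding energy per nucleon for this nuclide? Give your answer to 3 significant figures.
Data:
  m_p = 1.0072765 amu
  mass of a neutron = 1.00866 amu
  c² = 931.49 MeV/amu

Mass of separated nucleons = 79(1.0072765) + 118(1.00866) = 79.5748435 + 119.02188 = 198.5967235 amu
Mass defect Δm = 198.5967235 − 196.923232 = 1.6734915 amu
E_B = 1.6734915 × 931.49 = 1558.84 MeV
BE/A = 1558.84 MeV / 197 = 7.913 MeV/nucleon

7.91 MeV/nucleon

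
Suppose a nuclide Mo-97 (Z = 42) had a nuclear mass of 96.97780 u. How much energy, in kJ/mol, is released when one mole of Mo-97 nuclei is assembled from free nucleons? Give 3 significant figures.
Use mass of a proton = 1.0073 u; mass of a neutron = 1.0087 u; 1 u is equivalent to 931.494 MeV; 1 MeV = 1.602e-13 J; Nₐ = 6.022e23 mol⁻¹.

Total constituent mass: 42 × 1.0073 + 55 × 1.0087 = 97.7851 u
The mass defect is 97.7851 − 96.97780 = 0.80730 u.
Converting to energy: 0.80730 u × 931.494 MeV/u = 751.995 MeV
Per nucleus in joules: 751.995 MeV × 1.602e-13 J/MeV = 1.2047e-10 J
Per mole: 1.2047e-10 J × 6.022e23 mol⁻¹ = 7.2547e+13 J/mol

7.25e+10 kJ/mol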